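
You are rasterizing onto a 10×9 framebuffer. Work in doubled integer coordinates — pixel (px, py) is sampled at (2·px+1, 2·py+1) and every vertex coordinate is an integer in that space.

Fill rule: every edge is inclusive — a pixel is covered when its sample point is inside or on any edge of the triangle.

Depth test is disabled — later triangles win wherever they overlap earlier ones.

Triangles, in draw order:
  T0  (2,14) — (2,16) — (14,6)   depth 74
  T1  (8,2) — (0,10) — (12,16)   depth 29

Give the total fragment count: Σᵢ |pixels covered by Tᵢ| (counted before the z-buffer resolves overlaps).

T0:
  2·area = 24  (B↔C swapped to make it positive)
  edge (2, 14)→(14, 6): d=(12,-8) inclusive
  edge (14, 6)→(2, 16): d=(-12,10) inclusive
  edge (2, 16)→(2, 14): d=(0,-2) inclusive
    (3,5)@(7, 11): e=[4,10,10] → #
    (4,5)@(9, 11): e=[20,-10,14] → ·
    (2,6)@(5, 13): e=[12,6,6] → #
    (3,6)@(7, 13): e=[28,-14,10] → ·
    (1,7)@(3, 15): e=[20,2,2] → #
    (2,7)@(5, 15): e=[36,-18,6] → ·
    (1,8)@(3, 17): e=[44,-22,2] → ·
  covered (3 px):
    · · · · · · · · · ·
    · · · · · · · · · ·
    · · · · · · · · · ·
    · · · · · · · · · ·
    · · · · · · · · · ·
    · · · # · · · · · ·
    · · # · · · · · · ·
    · # · · · · · · · ·
    · · · · · · · · · ·
T1:
  2·area = 144  (B↔C swapped to make it positive)
  edge (8, 2)→(12, 16): d=(4,14) inclusive
  edge (12, 16)→(0, 10): d=(-12,-6) inclusive
  edge (0, 10)→(8, 2): d=(8,-8) inclusive
    (4,0)@(9, 1): e=[-18,162,0] → ·  [on edge]
    (3,1)@(7, 3): e=[18,126,0] → #  [on edge]
    (4,1)@(9, 3): e=[-10,138,16] → ·
    (2,2)@(5, 5): e=[54,90,0] → #  [on edge]
    (4,2)@(9, 5): e=[-2,114,32] → ·
    (1,3)@(3, 7): e=[90,54,0] → #  [on edge]
    (4,3)@(9, 7): e=[6,90,48] → #
    (5,3)@(11, 7): e=[-22,102,64] → ·
    (0,4)@(1, 9): e=[126,18,0] → #  [on edge]
    (5,4)@(11, 9): e=[-14,78,80] → ·
    (0,5)@(1, 11): e=[134,-6,16] → ·
    (1,5)@(3, 11): e=[106,6,32] → #
  covered (20 px):
    · · · · · · · · · ·
    · · · # · · · · · ·
    · · # # · · · · · ·
    · # # # # · · · · ·
    # # # # # · · · · ·
    · # # # # · · · · ·
    · · · # # # · · · ·
    · · · · · # · · · ·
    · · · · · · · · · ·

Final: 23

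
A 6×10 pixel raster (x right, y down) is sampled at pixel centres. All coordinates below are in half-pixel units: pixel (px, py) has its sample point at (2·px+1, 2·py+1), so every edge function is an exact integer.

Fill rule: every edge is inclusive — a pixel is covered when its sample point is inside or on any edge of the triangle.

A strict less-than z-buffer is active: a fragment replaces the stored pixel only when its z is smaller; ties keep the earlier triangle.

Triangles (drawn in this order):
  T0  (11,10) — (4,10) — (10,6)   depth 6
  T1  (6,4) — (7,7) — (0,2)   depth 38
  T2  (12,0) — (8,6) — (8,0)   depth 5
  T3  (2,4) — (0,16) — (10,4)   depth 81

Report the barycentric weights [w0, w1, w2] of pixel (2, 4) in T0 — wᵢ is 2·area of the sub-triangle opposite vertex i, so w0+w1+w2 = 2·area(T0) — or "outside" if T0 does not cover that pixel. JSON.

T0:
  2·area = 28
  edge (11, 10)→(4, 10): d=(-7,0) inclusive
  edge (4, 10)→(10, 6): d=(6,-4) inclusive
  edge (10, 6)→(11, 10): d=(1,4) inclusive
    (4,3)@(9, 7): e=[21,2,5] → X
    (5,3)@(11, 7): e=[21,10,-3] → .
    (3,4)@(7, 9): e=[7,6,15] → X
    (5,4)@(11, 9): e=[7,22,-1] → .
    (3,5)@(7, 11): e=[-7,18,17] → .
    (4,5)@(9, 11): e=[-7,26,9] → .
  covered (3 px):
    . . . . . .
    . . . . . .
    . . . . . .
    . . . . X .
    . . . X X .
    . . . . . .
    . . . . . .
    . . . . . .
    . . . . . .
    . . . . . .
T1:
  2·area = 16
  edge (6, 4)→(7, 7): d=(1,3) inclusive
  edge (7, 7)→(0, 2): d=(-7,-5) inclusive
  edge (0, 2)→(6, 4): d=(6,2) inclusive
    (2,0)@(5, 1): e=[0,32,-16] → .  [on edge]
    (1,1)@(3, 3): e=[8,8,0] → X  [on edge]
    (2,1)@(5, 3): e=[2,18,-4] → .
    (1,2)@(3, 5): e=[10,-6,12] → .
    (2,2)@(5, 5): e=[4,4,8] → X
    (3,2)@(7, 5): e=[-2,14,4] → .
    (4,2)@(9, 5): e=[-8,24,0] → .  [on edge]
    (2,3)@(5, 7): e=[6,-10,20] → .
    (3,3)@(7, 7): e=[0,0,16] → X  [on edge]
    (4,3)@(9, 7): e=[-6,10,12] → .
    (3,4)@(7, 9): e=[2,-14,28] → .
    (4,6)@(9, 13): e=[0,-32,48] → .  [on edge]
    (5,9)@(11, 19): e=[0,-64,80] → .  [on edge]
  covered (3 px):
    . . . . . .
    . X . . . .
    . . X . . .
    . . . X . .
    . . . . . .
    . . . . . .
    . . . . . .
    . . . . . .
    . . . . . .
    . . . . . .
T2:
  2·area = 24
  edge (12, 0)→(8, 6): d=(-4,6) inclusive
  edge (8, 6)→(8, 0): d=(0,-6) inclusive
  edge (8, 0)→(12, 0): d=(4,0) inclusive
    (4,0)@(9, 1): e=[14,6,4] → X
    (5,0)@(11, 1): e=[2,18,4] → X
    (4,1)@(9, 3): e=[6,6,12] → X
    (5,1)@(11, 3): e=[-6,18,12] → .
    (4,2)@(9, 5): e=[-2,6,20] → .
  covered (3 px):
    . . . . X X
    . . . . X .
    . . . . . .
    . . . . . .
    . . . . . .
    . . . . . .
    . . . . . .
    . . . . . .
    . . . . . .
    . . . . . .
T3:
  2·area = 96  (B↔C swapped to make it positive)
  edge (2, 4)→(10, 4): d=(8,0) inclusive
  edge (10, 4)→(0, 16): d=(-10,12) inclusive
  edge (0, 16)→(2, 4): d=(2,-12) inclusive
    (1,2)@(3, 5): e=[8,74,14] → X
    (2,2)@(5, 5): e=[8,50,38] → X
    (3,2)@(7, 5): e=[8,26,62] → X
    (4,2)@(9, 5): e=[8,2,86] → X
    (5,2)@(11, 5): e=[8,-22,110] → .
    (1,3)@(3, 7): e=[24,54,18] → X
    (4,3)@(9, 7): e=[24,-18,90] → .
    (1,4)@(3, 9): e=[40,34,22] → X
    (3,4)@(7, 9): e=[40,-14,70] → .
    (0,5)@(1, 11): e=[56,38,2] → X
    (2,5)@(5, 11): e=[56,-10,50] → .
    (0,6)@(1, 13): e=[72,18,6] → X
  covered (12 px):
    . . . . . .
    . . . . . .
    . X X X X .
    . X X X . .
    . X X . . .
    X X . . . .
    X . . . . .
    . . . . . .
    . . . . . .
    . . . . . .

Answer: "outside"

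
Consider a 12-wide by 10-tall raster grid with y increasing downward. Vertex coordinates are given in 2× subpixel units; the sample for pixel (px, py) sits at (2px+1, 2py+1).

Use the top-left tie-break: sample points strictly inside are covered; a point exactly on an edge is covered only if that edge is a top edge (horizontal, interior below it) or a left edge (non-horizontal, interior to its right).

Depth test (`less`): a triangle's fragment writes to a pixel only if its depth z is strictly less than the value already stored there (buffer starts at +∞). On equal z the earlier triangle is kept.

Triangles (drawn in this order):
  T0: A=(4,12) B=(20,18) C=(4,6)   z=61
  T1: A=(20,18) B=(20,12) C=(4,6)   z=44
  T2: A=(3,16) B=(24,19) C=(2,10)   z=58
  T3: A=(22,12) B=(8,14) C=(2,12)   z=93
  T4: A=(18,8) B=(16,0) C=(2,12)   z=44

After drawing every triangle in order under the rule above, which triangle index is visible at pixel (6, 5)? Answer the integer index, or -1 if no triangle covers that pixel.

T0:
  2·area = 96  (B↔C swapped to make it positive)
  edge (4, 12)→(4, 6): d=(0,-6) top-left  bias=+0
  edge (4, 6)→(20, 18): d=(16,12) right/bottom  bias=-1
  edge (20, 18)→(4, 12): d=(-16,-6) top-left  bias=+0
    (2,3)@(5, 7): e=[6,4,86] → █
    (3,3)@(7, 7): e=[18,-20,98] → ·
    (2,4)@(5, 9): e=[6,36,54] → █
    (3,4)@(7, 9): e=[18,12,66] → █
    (4,4)@(9, 9): e=[30,-12,78] → ·
    (2,5)@(5, 11): e=[6,68,22] → █
    (4,5)@(9, 11): e=[30,20,46] → █
    (5,5)@(11, 11): e=[42,-4,58] → ·
    (2,6)@(5, 13): e=[6,100,-10] → ·
    (3,6)@(7, 13): e=[18,76,2] → █
    (5,6)@(11, 13): e=[42,28,26] → █
    (6,6)@(13, 13): e=[54,4,38] → █
  covered (12 px):
    · · · · · · · · · · · ·
    · · · · · · · · · · · ·
    · · · · · · · · · · · ·
    · · █ · · · · · · · · ·
    · · █ █ · · · · · · · ·
    · · █ █ █ · · · · · · ·
    · · · █ █ █ █ · · · · ·
    · · · · · · █ █ · · · ·
    · · · · · · · · · · · ·
    · · · · · · · · · · · ·
T1:
  2·area = 96  (B↔C swapped to make it positive)
  edge (20, 18)→(4, 6): d=(-16,-12) top-left  bias=+0
  edge (4, 6)→(20, 12): d=(16,6) right/bottom  bias=-1
  edge (20, 12)→(20, 18): d=(0,6) right/bottom  bias=-1
    (4,4)@(9, 9): e=[12,18,66] → █
    (5,4)@(11, 9): e=[36,6,54] → █
    (6,4)@(13, 9): e=[60,-6,42] → ·
    (4,5)@(9, 11): e=[-20,50,66] → ·
    (5,5)@(11, 11): e=[4,38,54] → █
    (6,5)@(13, 11): e=[28,26,42] → █
    (7,5)@(15, 11): e=[52,14,30] → █
    (8,5)@(17, 11): e=[76,2,18] → █
    (9,5)@(19, 11): e=[100,-10,6] → ·
    (5,6)@(11, 13): e=[-28,70,54] → ·
    (6,6)@(13, 13): e=[-4,58,42] → ·
    (7,6)@(15, 13): e=[20,46,30] → █
  covered (12 px):
    · · · · · · · · · · · ·
    · · · · · · · · · · · ·
    · · · · · · · · · · · ·
    · · · · · · · · · · · ·
    · · · · █ █ · · · · · ·
    · · · · · █ █ █ █ · · ·
    · · · · · · · █ █ █ · ·
    · · · · · · · · █ █ · ·
    · · · · · · · · · █ · ·
    · · · · · · · · · · · ·
T2:
  2·area = 123  (B↔C swapped to make it positive)
  edge (3, 16)→(2, 10): d=(-1,-6) top-left  bias=+0
  edge (2, 10)→(24, 19): d=(22,9) right/bottom  bias=-1
  edge (24, 19)→(3, 16): d=(-21,-3) top-left  bias=+0
    (1,5)@(3, 11): e=[5,13,105] → █
    (2,5)@(5, 11): e=[17,-5,111] → ·
    (1,6)@(3, 13): e=[3,57,63] → █
    (2,6)@(5, 13): e=[15,39,69] → █
    (3,6)@(7, 13): e=[27,21,75] → █
    (4,6)@(9, 13): e=[39,3,81] → █
    (5,6)@(11, 13): e=[51,-15,87] → ·
    (1,7)@(3, 15): e=[1,101,21] → █
    (5,7)@(11, 15): e=[49,29,45] → █
    (6,7)@(13, 15): e=[61,11,51] → █
    (7,7)@(15, 15): e=[73,-7,57] → ·
    (1,8)@(3, 17): e=[-1,145,-21] → ·
  covered (16 px):
    · · · · · · · · · · · ·
    · · · · · · · · · · · ·
    · · · · · · · · · · · ·
    · · · · · · · · · · · ·
    · · · · · · · · · · · ·
    · █ · · · · · · · · · ·
    · █ █ █ █ · · · · · · ·
    · █ █ █ █ █ █ · · · · ·
    · · · · · █ █ █ █ █ · ·
    · · · · · · · · · · · ·
T3:
  2·area = 40
  edge (22, 12)→(8, 14): d=(-14,2) right/bottom  bias=-1
  edge (8, 14)→(2, 12): d=(-6,-2) top-left  bias=+0
  edge (2, 12)→(22, 12): d=(20,0) top-left  bias=+0
    (2,6)@(5, 13): e=[20,0,20] → █  [on edge]
    (3,6)@(7, 13): e=[16,4,20] → █
    (4,6)@(9, 13): e=[12,8,20] → █
    (5,6)@(11, 13): e=[8,12,20] → █
    (6,6)@(13, 13): e=[4,16,20] → █
    (7,6)@(15, 13): e=[0,20,20] → ·  [on edge]
    (0,7)@(1, 15): e=[0,-20,60] → ·  [on edge]
    (2,7)@(5, 15): e=[-8,-12,60] → ·
    (3,7)@(7, 15): e=[-12,-8,60] → ·
    (4,7)@(9, 15): e=[-16,-4,60] → ·
    (5,7)@(11, 15): e=[-20,0,60] → ·  [on edge]
    (6,7)@(13, 15): e=[-24,4,60] → ·
    (8,8)@(17, 17): e=[-60,0,100] → ·  [on edge]
    (11,9)@(23, 19): e=[-100,0,140] → ·  [on edge]
  covered (5 px):
    · · · · · · · · · · · ·
    · · · · · · · · · · · ·
    · · · · · · · · · · · ·
    · · · · · · · · · · · ·
    · · · · · · · · · · · ·
    · · · · · · · · · · · ·
    · · █ █ █ █ █ · · · · ·
    · · · · · · · · · · · ·
    · · · · · · · · · · · ·
    · · · · · · · · · · · ·
T4:
  2·area = 136  (B↔C swapped to make it positive)
  edge (18, 8)→(2, 12): d=(-16,4) right/bottom  bias=-1
  edge (2, 12)→(16, 0): d=(14,-12) top-left  bias=+0
  edge (16, 0)→(18, 8): d=(2,8) right/bottom  bias=-1
    (7,0)@(15, 1): e=[124,2,10] → █
    (8,0)@(17, 1): e=[116,26,-6] → ·
    (6,1)@(13, 3): e=[100,6,30] → █
    (8,1)@(17, 3): e=[84,54,-2] → ·
    (5,2)@(11, 5): e=[76,10,50] → █
    (8,2)@(17, 5): e=[52,82,2] → █
    (9,2)@(19, 5): e=[44,106,-14] → ·
    (4,3)@(9, 7): e=[52,14,70] → █
    (9,3)@(19, 7): e=[12,134,-10] → ·
    (3,4)@(7, 9): e=[28,18,90] → █
    (7,4)@(15, 9): e=[-4,114,26] → ·
    (8,4)@(17, 9): e=[-12,138,10] → ·
  covered (17 px):
    · · · · · · · █ · · · ·
    · · · · · · █ █ · · · ·
    · · · · · █ █ █ █ · · ·
    · · · · █ █ █ █ █ · · ·
    · · · █ █ █ █ · · · · ·
    · · █ · · · · · · · · ·
    · · · · · · · · · · · ·
    · · · · · · · · · · · ·
    · · · · · · · · · · · ·
    · · · · · · · · · · · ·

Z-buffer (winner per pixel, '.' = empty):
  . . . . . . . 4 . . . .
  . . . . . . 4 4 . . . .
  . . . . . 4 4 4 4 . . .
  . . 0 . 4 4 4 4 4 . . .
  . . 0 4 1 1 4 . . . . .
  . 2 4 0 0 1 1 1 1 . . .
  . 2 2 2 2 0 0 1 1 1 . .
  . 2 2 2 2 2 2 0 1 1 . .
  . . . . . 2 2 2 2 1 . .
  . . . . . . . . . . . .

Final: 1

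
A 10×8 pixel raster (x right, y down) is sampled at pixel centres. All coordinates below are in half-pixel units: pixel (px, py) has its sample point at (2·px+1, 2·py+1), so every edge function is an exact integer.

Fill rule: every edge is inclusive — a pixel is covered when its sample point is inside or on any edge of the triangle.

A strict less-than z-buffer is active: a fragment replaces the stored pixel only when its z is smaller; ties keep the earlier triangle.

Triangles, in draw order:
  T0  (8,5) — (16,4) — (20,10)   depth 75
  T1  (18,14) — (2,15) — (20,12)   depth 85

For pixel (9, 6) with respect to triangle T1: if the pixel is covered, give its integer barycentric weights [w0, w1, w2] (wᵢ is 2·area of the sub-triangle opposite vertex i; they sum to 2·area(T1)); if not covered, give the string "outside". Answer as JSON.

T0:
  2·area = 52
  edge (8, 5)→(16, 4): d=(8,-1) inclusive
  edge (16, 4)→(20, 10): d=(4,6) inclusive
  edge (20, 10)→(8, 5): d=(-12,-5) inclusive
    (4,2)@(9, 5): e=[1,46,5] → █
    (5,2)@(11, 5): e=[3,34,15] → █
    (6,2)@(13, 5): e=[5,22,25] → █
    (7,2)@(15, 5): e=[7,10,35] → █
    (8,2)@(17, 5): e=[9,-2,45] → ·
    (4,3)@(9, 7): e=[17,54,-19] → ·
    (5,3)@(11, 7): e=[19,42,-9] → ·
    (6,3)@(13, 7): e=[21,30,1] → █
    (8,3)@(17, 7): e=[25,6,21] → █
    (9,3)@(19, 7): e=[27,-6,31] → ·
    (6,4)@(13, 9): e=[37,38,-23] → ·
    (7,4)@(15, 9): e=[39,26,-13] → ·
  covered (8 px):
    · · · · · · · · · ·
    · · · · · · · · · ·
    · · · · █ █ █ █ · ·
    · · · · · · █ █ █ ·
    · · · · · · · · · █
    · · · · · · · · · ·
    · · · · · · · · · ·
    · · · · · · · · · ·
T1:
  2·area = 30
  edge (18, 14)→(2, 15): d=(-16,1) inclusive
  edge (2, 15)→(20, 12): d=(18,-3) inclusive
  edge (20, 12)→(18, 14): d=(-2,2) inclusive
    (7,6)@(15, 13): e=[19,3,8] → █
    (8,6)@(17, 13): e=[17,9,4] → █
    (9,6)@(19, 13): e=[15,15,0] → █  [on edge]
    (7,7)@(15, 15): e=[-13,39,4] → ·
    (8,7)@(17, 15): e=[-15,45,0] → ·  [on edge]
    (9,7)@(19, 15): e=[-17,51,-4] → ·
  covered (3 px):
    · · · · · · · · · ·
    · · · · · · · · · ·
    · · · · · · · · · ·
    · · · · · · · · · ·
    · · · · · · · · · ·
    · · · · · · · · · ·
    · · · · · · · █ █ █
    · · · · · · · · · ·

Result: [15,0,15]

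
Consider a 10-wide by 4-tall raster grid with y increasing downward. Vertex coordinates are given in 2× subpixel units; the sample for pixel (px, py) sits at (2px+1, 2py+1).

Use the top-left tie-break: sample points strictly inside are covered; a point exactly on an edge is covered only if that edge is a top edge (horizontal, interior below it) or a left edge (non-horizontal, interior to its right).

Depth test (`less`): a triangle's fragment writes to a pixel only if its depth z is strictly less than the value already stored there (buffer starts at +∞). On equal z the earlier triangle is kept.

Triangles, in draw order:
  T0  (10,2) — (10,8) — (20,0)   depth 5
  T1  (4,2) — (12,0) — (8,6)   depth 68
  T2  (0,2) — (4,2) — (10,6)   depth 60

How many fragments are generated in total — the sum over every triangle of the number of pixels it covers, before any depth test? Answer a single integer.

T0:
  2·area = 60  (B↔C swapped to make it positive)
  edge (10, 2)→(20, 0): d=(10,-2) top-left  bias=+0
  edge (20, 0)→(10, 8): d=(-10,8) right/bottom  bias=-1
  edge (10, 8)→(10, 2): d=(0,-6) top-left  bias=+0
    (7,0)@(15, 1): e=[0,30,30] → X  [on edge]
    (8,0)@(17, 1): e=[4,14,42] → X
    (9,0)@(19, 1): e=[8,-2,54] → .
    (2,1)@(5, 3): e=[0,90,-30] → .  [on edge]
    (5,1)@(11, 3): e=[12,42,6] → X
    (6,1)@(13, 3): e=[16,26,18] → X
    (8,1)@(17, 3): e=[24,-6,42] → .
    (5,2)@(11, 5): e=[32,22,6] → X
    (7,2)@(15, 5): e=[40,-10,30] → .
    (5,3)@(11, 7): e=[52,2,6] → X
    (6,3)@(13, 7): e=[56,-14,18] → .
  covered (8 px):
    . . . . . . . X X .
    . . . . . X X X . .
    . . . . . X X . . .
    . . . . . X . . . .
T1:
  2·area = 40
  edge (4, 2)→(12, 0): d=(8,-2) top-left  bias=+0
  edge (12, 0)→(8, 6): d=(-4,6) right/bottom  bias=-1
  edge (8, 6)→(4, 2): d=(-4,-4) top-left  bias=+0
    (1,0)@(3, 1): e=[-10,50,0] → .  [on edge]
    (4,0)@(9, 1): e=[2,14,24] → X
    (5,0)@(11, 1): e=[6,2,32] → X
    (6,0)@(13, 1): e=[10,-10,40] → .
    (2,1)@(5, 3): e=[10,30,0] → X  [on edge]
    (3,1)@(7, 3): e=[14,18,8] → X
    (5,1)@(11, 3): e=[22,-6,24] → .
    (2,2)@(5, 5): e=[26,22,-8] → .
    (3,2)@(7, 5): e=[30,10,0] → X  [on edge]
    (4,2)@(9, 5): e=[34,-2,8] → .
    (3,3)@(7, 7): e=[46,2,-8] → .
    (4,3)@(9, 7): e=[50,-10,0] → .  [on edge]
  covered (6 px):
    . . . . X X . . . .
    . . X X X . . . . .
    . . . X . . . . . .
    . . . . . . . . . .
T2:
  2·area = 16
  edge (0, 2)→(4, 2): d=(4,0) top-left  bias=+0
  edge (4, 2)→(10, 6): d=(6,4) right/bottom  bias=-1
  edge (10, 6)→(0, 2): d=(-10,-4) top-left  bias=+0
    (1,1)@(3, 3): e=[4,10,2] → X
    (2,1)@(5, 3): e=[4,2,10] → X
    (3,1)@(7, 3): e=[4,-6,18] → .
    (1,2)@(3, 5): e=[12,22,-18] → .
    (2,2)@(5, 5): e=[12,14,-10] → .
  covered (2 px):
    . . . . . . . . . .
    . X X . . . . . . .
    . . . . . . . . . .
    . . . . . . . . . .

Final: 16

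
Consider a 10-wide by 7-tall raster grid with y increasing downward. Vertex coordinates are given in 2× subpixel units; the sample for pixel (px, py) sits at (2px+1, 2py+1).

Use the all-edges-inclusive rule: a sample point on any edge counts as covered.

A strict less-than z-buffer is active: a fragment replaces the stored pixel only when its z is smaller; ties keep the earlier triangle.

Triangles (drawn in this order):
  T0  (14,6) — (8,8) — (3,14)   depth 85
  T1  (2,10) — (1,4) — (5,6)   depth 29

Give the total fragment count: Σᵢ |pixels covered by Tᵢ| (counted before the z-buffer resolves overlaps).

T0:
  2·area = 26  (B↔C swapped to make it positive)
  edge (14, 6)→(3, 14): d=(-11,8) inclusive
  edge (3, 14)→(8, 8): d=(5,-6) inclusive
  edge (8, 8)→(14, 6): d=(6,-2) inclusive
    (8,2)@(17, 5): e=[-13,39,0] → .  [on edge]
    (5,3)@(11, 7): e=[13,13,0] → X  [on edge]
    (6,3)@(13, 7): e=[-3,25,4] → .
    (2,4)@(5, 9): e=[39,-13,0] → .  [on edge]
    (4,4)@(9, 9): e=[7,11,8] → X
    (5,4)@(11, 9): e=[-9,23,12] → .
    (3,5)@(7, 11): e=[1,9,16] → X
    (4,5)@(9, 11): e=[-15,21,20] → .
    (3,6)@(7, 13): e=[-21,19,28] → .
  covered (3 px):
    . . . . . . . . . .
    . . . . . . . . . .
    . . . . . . . . . .
    . . . . . X . . . .
    . . . . X . . . . .
    . . . X . . . . . .
    . . . . . . . . . .
T1:
  2·area = 22
  edge (2, 10)→(1, 4): d=(-1,-6) inclusive
  edge (1, 4)→(5, 6): d=(4,2) inclusive
  edge (5, 6)→(2, 10): d=(-3,4) inclusive
    (1,2)@(3, 5): e=[11,0,11] → X  [on edge]
    (2,2)@(5, 5): e=[23,-4,3] → .
    (1,3)@(3, 7): e=[9,8,5] → X
    (2,3)@(5, 7): e=[21,4,-3] → .
    (3,3)@(7, 7): e=[33,0,-11] → .  [on edge]
    (1,4)@(3, 9): e=[7,16,-1] → .
    (5,4)@(11, 9): e=[55,0,-33] → .  [on edge]
    (7,5)@(15, 11): e=[77,0,-55] → .  [on edge]
    (9,6)@(19, 13): e=[99,0,-77] → .  [on edge]
  covered (2 px):
    . . . . . . . . . .
    . . . . . . . . . .
    . X . . . . . . . .
    . X . . . . . . . .
    . . . . . . . . . .
    . . . . . . . . . .
    . . . . . . . . . .

Result: 5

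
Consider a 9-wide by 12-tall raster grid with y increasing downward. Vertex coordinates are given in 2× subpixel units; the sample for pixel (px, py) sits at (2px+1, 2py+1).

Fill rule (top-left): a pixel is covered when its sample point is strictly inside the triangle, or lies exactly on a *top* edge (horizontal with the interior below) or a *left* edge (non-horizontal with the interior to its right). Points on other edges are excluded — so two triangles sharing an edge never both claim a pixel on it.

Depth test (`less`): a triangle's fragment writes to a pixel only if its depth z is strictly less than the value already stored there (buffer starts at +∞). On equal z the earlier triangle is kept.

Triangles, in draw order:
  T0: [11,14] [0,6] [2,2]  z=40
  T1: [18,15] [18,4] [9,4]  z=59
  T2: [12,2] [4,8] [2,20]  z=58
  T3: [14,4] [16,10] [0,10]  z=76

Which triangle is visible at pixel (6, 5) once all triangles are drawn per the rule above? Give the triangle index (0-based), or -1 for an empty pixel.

T0:
  2·area = 60
  edge (11, 14)→(0, 6): d=(-11,-8) top-left  bias=+0
  edge (0, 6)→(2, 2): d=(2,-4) top-left  bias=+0
  edge (2, 2)→(11, 14): d=(9,12) right/bottom  bias=-1
    (0,2)@(1, 5): e=[19,2,39] → █
    (1,2)@(3, 5): e=[35,10,15] → █
    (2,2)@(5, 5): e=[51,18,-9] → ·
    (0,3)@(1, 7): e=[-3,6,57] → ·
    (1,3)@(3, 7): e=[13,14,33] → █
    (2,3)@(5, 7): e=[29,22,9] → █
    (3,3)@(7, 7): e=[45,30,-15] → ·
    (1,4)@(3, 9): e=[-9,18,51] → ·
    (2,4)@(5, 9): e=[7,26,27] → █
    (3,4)@(7, 9): e=[23,34,3] → █
    (4,4)@(9, 9): e=[39,42,-21] → ·
    (2,5)@(5, 11): e=[-15,30,45] → ·
  covered (7 px):
    · · · · · · · · ·
    · · · · · · · · ·
    █ █ · · · · · · ·
    · █ █ · · · · · ·
    · · █ █ · · · · ·
    · · · █ · · · · ·
    · · · · · · · · ·
    · · · · · · · · ·
    · · · · · · · · ·
    · · · · · · · · ·
    · · · · · · · · ·
    · · · · · · · · ·
T1:
  2·area = 99  (B↔C swapped to make it positive)
  edge (18, 15)→(9, 4): d=(-9,-11) top-left  bias=+0
  edge (9, 4)→(18, 4): d=(9,0) top-left  bias=+0
  edge (18, 4)→(18, 15): d=(0,11) right/bottom  bias=-1
    (5,2)@(11, 5): e=[13,9,77] → █
    (6,2)@(13, 5): e=[35,9,55] → █
    (7,2)@(15, 5): e=[57,9,33] → █
    (8,2)@(17, 5): e=[79,9,11] → █
    (5,3)@(11, 7): e=[-5,27,77] → ·
    (6,3)@(13, 7): e=[17,27,55] → █
    (6,4)@(13, 9): e=[-1,45,55] → ·
    (7,4)@(15, 9): e=[21,45,33] → █
    (7,5)@(15, 11): e=[3,63,33] → █
    (7,6)@(15, 13): e=[-15,81,33] → ·
    (8,6)@(17, 13): e=[7,81,11] → █
    (8,7)@(17, 15): e=[-11,99,11] → ·
  covered (12 px):
    · · · · · · · · ·
    · · · · · · · · ·
    · · · · · █ █ █ █
    · · · · · · █ █ █
    · · · · · · · █ █
    · · · · · · · █ █
    · · · · · · · · █
    · · · · · · · · ·
    · · · · · · · · ·
    · · · · · · · · ·
    · · · · · · · · ·
    · · · · · · · · ·
T2:
  2·area = 84  (B↔C swapped to make it positive)
  edge (12, 2)→(2, 20): d=(-10,18) right/bottom  bias=-1
  edge (2, 20)→(4, 8): d=(2,-12) top-left  bias=+0
  edge (4, 8)→(12, 2): d=(8,-6) top-left  bias=+0
    (5,1)@(11, 3): e=[8,74,2] → █
    (6,1)@(13, 3): e=[-28,98,14] → ·
    (4,2)@(9, 5): e=[24,54,6] → █
    (5,2)@(11, 5): e=[-12,78,18] → ·
    (3,3)@(7, 7): e=[40,34,10] → █
    (5,3)@(11, 7): e=[-32,82,34] → ·
    (2,4)@(5, 9): e=[56,14,14] → █
    (4,4)@(9, 9): e=[-16,62,38] → ·
    (2,5)@(5, 11): e=[36,18,30] → █
    (3,5)@(7, 11): e=[0,42,42] → ·  [on edge]
    (2,6)@(5, 13): e=[16,22,46] → █
    (3,6)@(7, 13): e=[-20,46,58] → ·
  covered (10 px):
    · · · · · · · · ·
    · · · · · █ · · ·
    · · · · █ · · · ·
    · · · █ █ · · · ·
    · · █ █ · · · · ·
    · · █ · · · · · ·
    · · █ · · · · · ·
    · █ · · · · · · ·
    · █ · · · · · · ·
    · · · · · · · · ·
    · · · · · · · · ·
    · · · · · · · · ·
T3:
  2·area = 96
  edge (14, 4)→(16, 10): d=(2,6) right/bottom  bias=-1
  edge (16, 10)→(0, 10): d=(-16,0) right/bottom  bias=-1
  edge (0, 10)→(14, 4): d=(14,-6) top-left  bias=+0
    (6,0)@(13, 1): e=[0,144,-48] → ·  [on edge]
    (6,2)@(13, 5): e=[8,80,8] → █
    (7,2)@(15, 5): e=[-4,80,20] → ·
    (3,3)@(7, 7): e=[48,48,0] → █  [on edge]
    (4,3)@(9, 7): e=[36,48,12] → █
    (5,3)@(11, 7): e=[24,48,24] → █
    (7,3)@(15, 7): e=[0,48,48] → ·  [on edge]
    (1,4)@(3, 9): e=[76,16,4] → █
    (2,4)@(5, 9): e=[64,16,16] → █
    (7,4)@(15, 9): e=[4,16,76] → █
    (8,4)@(17, 9): e=[-8,16,88] → ·
    (1,5)@(3, 11): e=[80,-16,32] → ·
    (8,6)@(17, 13): e=[0,-48,144] → ·  [on edge]
  covered (12 px):
    · · · · · · · · ·
    · · · · · · · · ·
    · · · · · · █ · ·
    · · · █ █ █ █ · ·
    · █ █ █ █ █ █ █ ·
    · · · · · · · · ·
    · · · · · · · · ·
    · · · · · · · · ·
    · · · · · · · · ·
    · · · · · · · · ·
    · · · · · · · · ·
    · · · · · · · · ·

Z-buffer (winner per pixel, '.' = empty):
  . . . . . . . . .
  . . . . . 2 . . .
  0 0 . . 2 1 1 1 1
  . 0 0 2 2 3 1 1 1
  . 3 0 0 3 3 3 1 1
  . . 2 0 . . . 1 1
  . . 2 . . . . . 1
  . 2 . . . . . . .
  . 2 . . . . . . .
  . . . . . . . . .
  . . . . . . . . .
  . . . . . . . . .

Result: -1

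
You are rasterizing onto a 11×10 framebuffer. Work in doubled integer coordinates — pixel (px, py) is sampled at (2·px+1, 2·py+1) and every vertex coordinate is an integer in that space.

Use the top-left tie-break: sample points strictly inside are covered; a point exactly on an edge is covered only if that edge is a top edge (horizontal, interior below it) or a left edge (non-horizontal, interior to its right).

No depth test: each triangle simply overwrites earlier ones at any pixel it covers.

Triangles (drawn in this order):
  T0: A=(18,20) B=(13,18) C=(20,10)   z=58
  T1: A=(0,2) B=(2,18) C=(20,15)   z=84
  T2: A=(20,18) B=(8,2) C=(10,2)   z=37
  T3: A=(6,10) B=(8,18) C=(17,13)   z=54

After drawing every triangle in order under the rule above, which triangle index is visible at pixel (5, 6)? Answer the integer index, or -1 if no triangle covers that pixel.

T0:
  2·area = 54
  edge (18, 20)→(13, 18): d=(-5,-2) top-left  bias=+0
  edge (13, 18)→(20, 10): d=(7,-8) top-left  bias=+0
  edge (20, 10)→(18, 20): d=(-2,10) right/bottom  bias=-1
    (10,2)@(21, 5): e=[81,-27,0] → ·  [on edge]
    (9,6)@(19, 13): e=[37,13,4] → █
    (10,6)@(21, 13): e=[41,29,-16] → ·
    (8,7)@(17, 15): e=[23,11,20] → █
    (9,7)@(19, 15): e=[27,27,0] → ·  [on edge]
    (7,8)@(15, 17): e=[9,9,36] → █
    (9,8)@(19, 17): e=[17,41,-4] → ·
    (7,9)@(15, 19): e=[-1,23,32] → ·
    (8,9)@(17, 19): e=[3,39,12] → █
    (9,9)@(19, 19): e=[7,55,-8] → ·
  covered (5 px):
    · · · · · · · · · · ·
    · · · · · · · · · · ·
    · · · · · · · · · · ·
    · · · · · · · · · · ·
    · · · · · · · · · · ·
    · · · · · · · · · · ·
    · · · · · · · · · █ ·
    · · · · · · · · █ · ·
    · · · · · · · █ █ · ·
    · · · · · · · · █ · ·
T1:
  2·area = 294  (B↔C swapped to make it positive)
  edge (0, 2)→(20, 15): d=(20,13) right/bottom  bias=-1
  edge (20, 15)→(2, 18): d=(-18,3) right/bottom  bias=-1
  edge (2, 18)→(0, 2): d=(-2,-16) top-left  bias=+0
    (0,1)@(1, 3): e=[7,273,14] → █
    (1,1)@(3, 3): e=[-19,267,46] → ·
    (0,2)@(1, 5): e=[47,237,10] → █
    (1,2)@(3, 5): e=[21,231,42] → █
    (2,2)@(5, 5): e=[-5,225,74] → ·
    (0,3)@(1, 7): e=[87,201,6] → █
    (2,3)@(5, 7): e=[35,189,70] → █
    (3,3)@(7, 7): e=[9,183,102] → █
    (4,3)@(9, 7): e=[-17,177,134] → ·
    (0,4)@(1, 9): e=[127,165,2] → █
    (4,4)@(9, 9): e=[23,141,130] → █
    (5,4)@(11, 9): e=[-3,135,162] → ·
  covered (37 px):
    · · · · · · · · · · ·
    █ · · · · · · · · · ·
    █ █ · · · · · · · · ·
    █ █ █ █ · · · · · · ·
    █ █ █ █ █ · · · · · ·
    · █ █ █ █ █ █ · · · ·
    · █ █ █ █ █ █ █ · · ·
    · █ █ █ █ █ █ █ █ █ ·
    · █ █ █ · · · · · · ·
    · · · · · · · · · · ·
T2:
  2·area = 32
  edge (20, 18)→(8, 2): d=(-12,-16) top-left  bias=+0
  edge (8, 2)→(10, 2): d=(2,0) top-left  bias=+0
  edge (10, 2)→(20, 18): d=(10,16) right/bottom  bias=-1
    (4,1)@(9, 3): e=[4,2,26] → █
    (5,1)@(11, 3): e=[36,2,-6] → ·
    (4,2)@(9, 5): e=[-20,6,46] → ·
    (5,2)@(11, 5): e=[12,6,14] → █
    (6,2)@(13, 5): e=[44,6,-18] → ·
    (5,3)@(11, 7): e=[-12,10,34] → ·
    (6,3)@(13, 7): e=[20,10,2] → █
    (7,3)@(15, 7): e=[52,10,-30] → ·
    (6,4)@(13, 9): e=[-4,14,22] → ·
    (7,5)@(15, 11): e=[4,18,10] → █
    (8,5)@(17, 11): e=[36,18,-22] → ·
    (7,6)@(15, 13): e=[-20,22,30] → ·
  covered (4 px):
    · · · · · · · · · · ·
    · · · · █ · · · · · ·
    · · · · · █ · · · · ·
    · · · · · · █ · · · ·
    · · · · · · · · · · ·
    · · · · · · · █ · · ·
    · · · · · · · · · · ·
    · · · · · · · · · · ·
    · · · · · · · · · · ·
    · · · · · · · · · · ·
T3:
  2·area = 82  (B↔C swapped to make it positive)
  edge (6, 10)→(17, 13): d=(11,3) right/bottom  bias=-1
  edge (17, 13)→(8, 18): d=(-9,5) right/bottom  bias=-1
  edge (8, 18)→(6, 10): d=(-2,-8) top-left  bias=+0
    (3,5)@(7, 11): e=[8,68,6] → █
    (4,5)@(9, 11): e=[2,58,22] → █
    (5,5)@(11, 11): e=[-4,48,38] → ·
    (3,6)@(7, 13): e=[30,50,2] → █
    (5,6)@(11, 13): e=[18,30,34] → █
    (6,6)@(13, 13): e=[12,20,50] → █
    (7,6)@(15, 13): e=[6,10,66] → █
    (8,6)@(17, 13): e=[0,0,82] → ·  [on edge]
    (3,7)@(7, 15): e=[52,32,-2] → ·
    (4,7)@(9, 15): e=[46,22,14] → █
    (7,7)@(15, 15): e=[28,-8,62] → ·
    (4,8)@(9, 17): e=[68,4,10] → █
  covered (11 px):
    · · · · · · · · · · ·
    · · · · · · · · · · ·
    · · · · · · · · · · ·
    · · · · · · · · · · ·
    · · · · · · · · · · ·
    · · · █ █ · · · · · ·
    · · · █ █ █ █ █ · · ·
    · · · · █ █ █ · · · ·
    · · · · █ · · · · · ·
    · · · · · · · · · · ·

Z-buffer (winner per pixel, '.' = empty):
  . . . . . . . . . . .
  1 . . . 2 . . . . . .
  1 1 . . . 2 . . . . .
  1 1 1 1 . . 2 . . . .
  1 1 1 1 1 . . . . . .
  . 1 1 3 3 1 1 2 . . .
  . 1 1 3 3 3 3 3 . 0 .
  . 1 1 1 3 3 3 1 1 1 .
  . 1 1 1 3 . . 0 0 . .
  . . . . . . . . 0 . .

Answer: 3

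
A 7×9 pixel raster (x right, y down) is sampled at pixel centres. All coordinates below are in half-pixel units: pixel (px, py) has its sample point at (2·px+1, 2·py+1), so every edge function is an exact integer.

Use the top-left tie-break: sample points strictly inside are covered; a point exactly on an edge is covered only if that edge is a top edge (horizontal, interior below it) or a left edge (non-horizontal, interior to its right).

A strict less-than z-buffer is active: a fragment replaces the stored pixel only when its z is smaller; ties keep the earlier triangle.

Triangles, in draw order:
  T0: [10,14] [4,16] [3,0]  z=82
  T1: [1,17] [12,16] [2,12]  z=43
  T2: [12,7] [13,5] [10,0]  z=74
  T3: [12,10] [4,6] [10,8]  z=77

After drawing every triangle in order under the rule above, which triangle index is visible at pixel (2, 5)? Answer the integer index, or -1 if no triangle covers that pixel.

T0:
  2·area = 98
  edge (10, 14)→(4, 16): d=(-6,2) right/bottom  bias=-1
  edge (4, 16)→(3, 0): d=(-1,-16) top-left  bias=+0
  edge (3, 0)→(10, 14): d=(7,14) right/bottom  bias=-1
    (2,2)@(5, 5): e=[64,27,7] → X
    (3,2)@(7, 5): e=[60,59,-21] → .
    (2,3)@(5, 7): e=[52,25,21] → X
    (3,3)@(7, 7): e=[48,57,-7] → .
    (2,4)@(5, 9): e=[40,23,35] → X
    (3,4)@(7, 9): e=[36,55,7] → X
    (4,4)@(9, 9): e=[32,87,-21] → .
    (2,5)@(5, 11): e=[28,21,49] → X
    (4,5)@(9, 11): e=[20,85,-7] → .
    (2,6)@(5, 13): e=[16,19,63] → X
    (4,6)@(9, 13): e=[8,83,7] → X
    (5,6)@(11, 13): e=[4,115,-21] → .
    (6,6)@(13, 13): e=[0,147,-49] → .  [on edge]
    (3,7)@(7, 15): e=[0,49,49] → .  [on edge]
    (0,8)@(1, 17): e=[0,-49,147] → .  [on edge]
  covered (10 px):
    . . . . . . .
    . . . . . . .
    . . X . . . .
    . . X . . . .
    . . X X . . .
    . . X X . . .
    . . X X X . .
    . . X . . . .
    . . . . . . .
T1:
  2·area = 54  (B↔C swapped to make it positive)
  edge (1, 17)→(2, 12): d=(1,-5) top-left  bias=+0
  edge (2, 12)→(12, 16): d=(10,4) right/bottom  bias=-1
  edge (12, 16)→(1, 17): d=(-11,1) right/bottom  bias=-1
    (1,3)@(3, 7): e=[0,-54,108] → .  [on edge]
    (1,6)@(3, 13): e=[6,6,42] → X
    (2,6)@(5, 13): e=[16,-2,40] → .
    (1,7)@(3, 15): e=[8,26,20] → X
    (2,7)@(5, 15): e=[18,18,18] → X
    (3,7)@(7, 15): e=[28,10,16] → X
    (4,7)@(9, 15): e=[38,2,14] → X
    (5,7)@(11, 15): e=[48,-6,12] → .
    (0,8)@(1, 17): e=[0,54,0] → .  [on edge]
    (1,8)@(3, 17): e=[10,46,-2] → .
    (2,8)@(5, 17): e=[20,38,-4] → .
    (3,8)@(7, 17): e=[30,30,-6] → .
  covered (5 px):
    . . . . . . .
    . . . . . . .
    . . . . . . .
    . . . . . . .
    . . . . . . .
    . . . . . . .
    . X . . . . .
    . X X X X . .
    . . . . . . .
T2:
  2·area = 11  (B↔C swapped to make it positive)
  edge (12, 7)→(10, 0): d=(-2,-7) top-left  bias=+0
  edge (10, 0)→(13, 5): d=(3,5) right/bottom  bias=-1
  edge (13, 5)→(12, 7): d=(-1,2) right/bottom  bias=-1
    (5,1)@(11, 3): e=[1,4,6] → X
    (6,1)@(13, 3): e=[15,-6,2] → .
    (5,2)@(11, 5): e=[-3,10,4] → .
    (6,2)@(13, 5): e=[11,0,0] → .  [on edge]
    (5,4)@(11, 9): e=[-11,22,0] → .  [on edge]
    (4,6)@(9, 13): e=[-33,44,0] → .  [on edge]
    (3,8)@(7, 17): e=[-55,66,0] → .  [on edge]
  covered (1 px):
    . . . . . . .
    . . . . . X .
    . . . . . . .
    . . . . . . .
    . . . . . . .
    . . . . . . .
    . . . . . . .
    . . . . . . .
    . . . . . . .
T3:
  2·area = 8
  edge (12, 10)→(4, 6): d=(-8,-4) top-left  bias=+0
  edge (4, 6)→(10, 8): d=(6,2) right/bottom  bias=-1
  edge (10, 8)→(12, 10): d=(2,2) right/bottom  bias=-1
    (1,0)@(3, 1): e=[36,-28,0] → .  [on edge]
    (2,1)@(5, 3): e=[28,-20,0] → .  [on edge]
    (0,2)@(1, 5): e=[-4,0,12] → .  [on edge]
    (3,2)@(7, 5): e=[20,-12,0] → .  [on edge]
    (3,3)@(7, 7): e=[4,0,4] → .  [on edge]
    (4,3)@(9, 7): e=[12,-4,0] → .  [on edge]
    (5,4)@(11, 9): e=[4,4,0] → .  [on edge]
    (6,4)@(13, 9): e=[12,0,-4] → .  [on edge]
    (6,5)@(13, 11): e=[-4,12,0] → .  [on edge]
  covered (0 px):
    . . . . . . .
    . . . . . . .
    . . . . . . .
    . . . . . . .
    . . . . . . .
    . . . . . . .
    . . . . . . .
    . . . . . . .
    . . . . . . .

Z-buffer (winner per pixel, '.' = empty):
  . . . . . . .
  . . . . . 2 .
  . . 0 . . . .
  . . 0 . . . .
  . . 0 0 . . .
  . . 0 0 . . .
  . 1 0 0 0 . .
  . 1 1 1 1 . .
  . . . . . . .

Answer: 0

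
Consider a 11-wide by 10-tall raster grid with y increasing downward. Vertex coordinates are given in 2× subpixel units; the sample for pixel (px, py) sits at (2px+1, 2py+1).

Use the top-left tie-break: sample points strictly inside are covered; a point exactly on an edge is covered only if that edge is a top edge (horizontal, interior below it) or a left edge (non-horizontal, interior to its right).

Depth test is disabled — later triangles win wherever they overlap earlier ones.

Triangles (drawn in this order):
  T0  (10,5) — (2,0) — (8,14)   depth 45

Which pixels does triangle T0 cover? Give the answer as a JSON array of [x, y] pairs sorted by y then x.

T0:
  2·area = 82  (B↔C swapped to make it positive)
  edge (10, 5)→(8, 14): d=(-2,9) right/bottom  bias=-1
  edge (8, 14)→(2, 0): d=(-6,-14) top-left  bias=+0
  edge (2, 0)→(10, 5): d=(8,5) right/bottom  bias=-1
    (1,0)@(3, 1): e=[71,8,3] → #
    (2,0)@(5, 1): e=[53,36,-7] → ·
    (1,1)@(3, 3): e=[67,-4,19] → ·
    (2,1)@(5, 3): e=[49,24,9] → #
    (3,1)@(7, 3): e=[31,52,-1] → ·
    (2,2)@(5, 5): e=[45,12,25] → #
    (3,2)@(7, 5): e=[27,40,15] → #
    (4,2)@(9, 5): e=[9,68,5] → #
    (5,2)@(11, 5): e=[-9,96,-5] → ·
    (2,3)@(5, 7): e=[41,0,41] → #  [on edge]
    (5,3)@(11, 7): e=[-13,84,11] → ·
    (2,4)@(5, 9): e=[37,-12,57] → ·
  covered (11 px):
    · # · · · · · · · · ·
    · · # · · · · · · · ·
    · · # # # · · · · · ·
    · · # # # · · · · · ·
    · · · # # · · · · · ·
    · · · # · · · · · · ·
    · · · · · · · · · · ·
    · · · · · · · · · · ·
    · · · · · · · · · · ·
    · · · · · · · · · · ·

Final: [[1,0],[2,1],[2,2],[3,2],[4,2],[2,3],[3,3],[4,3],[3,4],[4,4],[3,5]]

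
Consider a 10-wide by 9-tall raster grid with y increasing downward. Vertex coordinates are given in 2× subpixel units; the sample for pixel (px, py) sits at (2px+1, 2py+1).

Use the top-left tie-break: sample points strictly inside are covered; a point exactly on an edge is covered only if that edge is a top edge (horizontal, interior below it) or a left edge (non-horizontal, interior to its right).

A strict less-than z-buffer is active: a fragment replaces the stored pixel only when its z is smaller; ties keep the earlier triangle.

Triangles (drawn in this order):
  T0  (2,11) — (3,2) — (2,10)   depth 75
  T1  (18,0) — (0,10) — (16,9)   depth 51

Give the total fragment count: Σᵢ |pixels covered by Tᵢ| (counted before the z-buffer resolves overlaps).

T0:
  2·area = 1  (B↔C swapped to make it positive)
  edge (2, 11)→(2, 10): d=(0,-1) top-left  bias=+0
  edge (2, 10)→(3, 2): d=(1,-8) top-left  bias=+0
  edge (3, 2)→(2, 11): d=(-1,9) right/bottom  bias=-1
  covered (0 px):
    . . . . . . . . . .
    . . . . . . . . . .
    . . . . . . . . . .
    . . . . . . . . . .
    . . . . . . . . . .
    . . . . . . . . . .
    . . . . . . . . . .
    . . . . . . . . . .
    . . . . . . . . . .
T1:
  2·area = 142  (B↔C swapped to make it positive)
  edge (18, 0)→(16, 9): d=(-2,9) right/bottom  bias=-1
  edge (16, 9)→(0, 10): d=(-16,1) right/bottom  bias=-1
  edge (0, 10)→(18, 0): d=(18,-10) top-left  bias=+0
    (8,0)@(17, 1): e=[7,127,8] → X
    (9,0)@(19, 1): e=[-11,125,28] → .
    (6,1)@(13, 3): e=[39,99,4] → X
    (7,1)@(15, 3): e=[21,97,24] → X
    (9,1)@(19, 3): e=[-15,93,64] → .
    (4,2)@(9, 5): e=[71,71,0] → X  [on edge]
    (5,2)@(11, 5): e=[53,69,20] → X
    (8,2)@(17, 5): e=[-1,63,80] → .
    (3,3)@(7, 7): e=[85,41,16] → X
    (8,3)@(17, 7): e=[-5,31,116] → .
    (1,4)@(3, 9): e=[117,13,12] → X
    (2,4)@(5, 9): e=[99,11,32] → X
  covered (20 px):
    . . . . . . . . X .
    . . . . . . X X X .
    . . . . X X X X . .
    . . . X X X X X . .
    . X X X X X X X . .
    . . . . . . . . . .
    . . . . . . . . . .
    . . . . . . . . . .
    . . . . . . . . . .

Answer: 20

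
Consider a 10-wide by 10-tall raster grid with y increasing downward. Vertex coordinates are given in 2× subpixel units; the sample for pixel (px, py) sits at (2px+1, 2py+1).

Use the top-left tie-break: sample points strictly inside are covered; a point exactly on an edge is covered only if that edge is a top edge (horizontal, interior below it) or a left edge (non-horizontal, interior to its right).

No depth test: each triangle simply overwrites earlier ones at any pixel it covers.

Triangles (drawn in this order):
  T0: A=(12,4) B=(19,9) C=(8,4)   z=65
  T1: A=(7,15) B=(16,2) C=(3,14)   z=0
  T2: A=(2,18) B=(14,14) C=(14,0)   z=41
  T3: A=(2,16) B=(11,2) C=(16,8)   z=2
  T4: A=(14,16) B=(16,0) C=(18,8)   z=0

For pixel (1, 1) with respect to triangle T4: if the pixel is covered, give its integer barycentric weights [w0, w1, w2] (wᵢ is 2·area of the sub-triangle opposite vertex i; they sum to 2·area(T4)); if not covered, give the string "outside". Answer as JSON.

T0:
  2·area = 20
  edge (12, 4)→(19, 9): d=(7,5) right/bottom  bias=-1
  edge (19, 9)→(8, 4): d=(-11,-5) top-left  bias=+0
  edge (8, 4)→(12, 4): d=(4,0) top-left  bias=+0
    (5,2)@(11, 5): e=[12,4,4] → █
    (6,2)@(13, 5): e=[2,14,4] → █
    (7,2)@(15, 5): e=[-8,24,4] → ·
    (5,3)@(11, 7): e=[26,-18,12] → ·
    (6,3)@(13, 7): e=[16,-8,12] → ·
    (7,3)@(15, 7): e=[6,2,12] → █
    (8,3)@(17, 7): e=[-4,12,12] → ·
    (7,4)@(15, 9): e=[20,-20,20] → ·
    (9,4)@(19, 9): e=[0,0,20] → ·  [on edge]
  covered (3 px):
    · · · · · · · · · ·
    · · · · · · · · · ·
    · · · · · █ █ · · ·
    · · · · · · · █ · ·
    · · · · · · · · · ·
    · · · · · · · · · ·
    · · · · · · · · · ·
    · · · · · · · · · ·
    · · · · · · · · · ·
    · · · · · · · · · ·
T1:
  2·area = 61  (B↔C swapped to make it positive)
  edge (7, 15)→(3, 14): d=(-4,-1) top-left  bias=+0
  edge (3, 14)→(16, 2): d=(13,-12) top-left  bias=+0
  edge (16, 2)→(7, 15): d=(-9,13) right/bottom  bias=-1
    (7,1)@(15, 3): e=[56,1,4] → █
    (8,1)@(17, 3): e=[58,25,-22] → ·
    (6,2)@(13, 5): e=[46,3,12] → █
    (7,2)@(15, 5): e=[48,27,-14] → ·
    (5,3)@(11, 7): e=[36,5,20] → █
    (6,3)@(13, 7): e=[38,29,-6] → ·
    (4,4)@(9, 9): e=[26,7,28] → █
    (6,4)@(13, 9): e=[30,55,-24] → ·
    (3,5)@(7, 11): e=[16,9,36] → █
    (5,5)@(11, 11): e=[20,57,-16] → ·
    (2,6)@(5, 13): e=[6,11,44] → █
    (4,6)@(9, 13): e=[10,59,-8] → ·
    (3,7)@(7, 15): e=[0,61,0] → ·  [on edge]
    (7,8)@(15, 17): e=[0,183,-122] → ·  [on edge]
  covered (9 px):
    · · · · · · · · · ·
    · · · · · · · █ · ·
    · · · · · · █ · · ·
    · · · · · █ · · · ·
    · · · · █ █ · · · ·
    · · · █ █ · · · · ·
    · · █ █ · · · · · ·
    · · · · · · · · · ·
    · · · · · · · · · ·
    · · · · · · · · · ·
T2:
  2·area = 168  (B↔C swapped to make it positive)
  edge (2, 18)→(14, 0): d=(12,-18) top-left  bias=+0
  edge (14, 0)→(14, 14): d=(0,14) right/bottom  bias=-1
  edge (14, 14)→(2, 18): d=(-12,4) right/bottom  bias=-1
    (6,1)@(13, 3): e=[18,14,136] → █
    (7,1)@(15, 3): e=[54,-14,128] → ·
    (5,2)@(11, 5): e=[6,42,120] → █
    (7,2)@(15, 5): e=[78,-14,104] → ·
    (5,3)@(11, 7): e=[30,42,96] → █
    (7,3)@(15, 7): e=[102,-14,80] → ·
    (4,4)@(9, 9): e=[18,70,80] → █
    (7,4)@(15, 9): e=[126,-14,56] → ·
    (3,5)@(7, 11): e=[6,98,64] → █
    (7,5)@(15, 11): e=[150,-14,32] → ·
    (3,6)@(7, 13): e=[30,98,40] → █
    (7,6)@(15, 13): e=[174,-14,8] → ·
    (8,6)@(17, 13): e=[210,-42,0] → ·  [on edge]
    (5,7)@(11, 15): e=[126,42,0] → ·  [on edge]
    (2,8)@(5, 17): e=[42,126,0] → ·  [on edge]
  covered (20 px):
    · · · · · · · · · ·
    · · · · · · █ · · ·
    · · · · · █ █ · · ·
    · · · · · █ █ · · ·
    · · · · █ █ █ · · ·
    · · · █ █ █ █ · · ·
    · · · █ █ █ █ · · ·
    · · █ █ █ · · · · ·
    · █ · · · · · · · ·
    · · · · · · · · · ·
T3:
  2·area = 124
  edge (2, 16)→(11, 2): d=(9,-14) top-left  bias=+0
  edge (11, 2)→(16, 8): d=(5,6) right/bottom  bias=-1
  edge (16, 8)→(2, 16): d=(-14,8) right/bottom  bias=-1
    (5,1)@(11, 3): e=[9,5,110] → █
    (6,1)@(13, 3): e=[37,-7,94] → ·
    (5,2)@(11, 5): e=[27,15,82] → █
    (6,2)@(13, 5): e=[55,3,66] → █
    (7,2)@(15, 5): e=[83,-9,50] → ·
    (4,3)@(9, 7): e=[17,37,70] → █
    (7,3)@(15, 7): e=[101,1,22] → █
    (8,3)@(17, 7): e=[129,-11,6] → ·
    (3,4)@(7, 9): e=[7,59,58] → █
    (7,4)@(15, 9): e=[119,11,-6] → ·
    (3,5)@(7, 11): e=[25,69,30] → █
    (5,5)@(11, 11): e=[81,45,-2] → ·
  covered (16 px):
    · · · · · · · · · ·
    · · · · · █ · · · ·
    · · · · · █ █ · · ·
    · · · · █ █ █ █ · ·
    · · · █ █ █ █ · · ·
    · · · █ █ · · · · ·
    · · █ █ · · · · · ·
    · █ · · · · · · · ·
    · · · · · · · · · ·
    · · · · · · · · · ·
T4:
  2·area = 48
  edge (14, 16)→(16, 0): d=(2,-16) top-left  bias=+0
  edge (16, 0)→(18, 8): d=(2,8) right/bottom  bias=-1
  edge (18, 8)→(14, 16): d=(-4,8) right/bottom  bias=-1
    (8,2)@(17, 5): e=[26,2,20] → █
    (9,2)@(19, 5): e=[58,-14,4] → ·
    (8,3)@(17, 7): e=[30,6,12] → █
    (9,3)@(19, 7): e=[62,-10,-4] → ·
    (7,4)@(15, 9): e=[2,26,20] → █
    (9,4)@(19, 9): e=[66,-6,-12] → ·
    (7,5)@(15, 11): e=[6,30,12] → █
    (8,5)@(17, 11): e=[38,14,-4] → ·
    (7,6)@(15, 13): e=[10,34,4] → █
    (8,6)@(17, 13): e=[42,18,-12] → ·
    (7,7)@(15, 15): e=[14,38,-4] → ·
  covered (6 px):
    · · · · · · · · · ·
    · · · · · · · · · ·
    · · · · · · · · █ ·
    · · · · · · · · █ ·
    · · · · · · · █ █ ·
    · · · · · · · █ · ·
    · · · · · · · █ · ·
    · · · · · · · · · ·
    · · · · · · · · · ·
    · · · · · · · · · ·

Final: "outside"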